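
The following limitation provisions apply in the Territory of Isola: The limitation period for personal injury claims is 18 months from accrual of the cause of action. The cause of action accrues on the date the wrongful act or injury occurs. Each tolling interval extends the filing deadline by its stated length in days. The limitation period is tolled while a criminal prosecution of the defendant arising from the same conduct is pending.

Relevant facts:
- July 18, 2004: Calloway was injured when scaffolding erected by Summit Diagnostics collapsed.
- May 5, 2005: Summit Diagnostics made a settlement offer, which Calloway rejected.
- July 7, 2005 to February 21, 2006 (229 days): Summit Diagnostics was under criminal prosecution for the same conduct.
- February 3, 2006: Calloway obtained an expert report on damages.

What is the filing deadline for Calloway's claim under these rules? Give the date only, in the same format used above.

September 4, 2006

The claim accrued on July 18, 2004, when the wrongful act occurred.
Adding the 18 months base period to July 18, 2004 gives a deadline of January 18, 2006, before any tolling.
Because the pending criminal prosecution ran from July 7, 2005 to February 21, 2006, the deadline is extended by 229 days to September 4, 2006.
None of the other events listed affects the running of the period under the stated rules.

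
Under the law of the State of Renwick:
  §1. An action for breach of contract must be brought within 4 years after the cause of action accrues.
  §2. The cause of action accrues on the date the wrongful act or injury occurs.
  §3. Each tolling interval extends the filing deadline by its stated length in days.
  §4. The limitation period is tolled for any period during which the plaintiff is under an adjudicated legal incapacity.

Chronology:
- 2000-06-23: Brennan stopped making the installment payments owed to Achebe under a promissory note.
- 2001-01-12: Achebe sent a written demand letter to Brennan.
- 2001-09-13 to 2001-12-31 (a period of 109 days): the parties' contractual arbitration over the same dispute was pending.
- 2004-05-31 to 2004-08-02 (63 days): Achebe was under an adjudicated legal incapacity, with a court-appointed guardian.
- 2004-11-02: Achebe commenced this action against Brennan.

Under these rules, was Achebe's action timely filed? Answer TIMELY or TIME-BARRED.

The claim accrued on 2000-06-23, when the wrongful act occurred.
The untolled deadline — 4 years after 2000-06-23 — is 2004-06-23.
Because the plaintiff's legal incapacity ran from 2004-05-31 to 2004-08-02, the deadline is extended by 63 days to 2004-08-25.
The pending related arbitration from 2001-09-13 to 2001-12-31 does not toll the period, because no stated rule makes a pending arbitration a tolling event.
The other events in the timeline have no effect on the limitation period under the stated rules.
The 2004-11-02 filing falls after the 2004-08-25 deadline; the claim is time-barred.

TIME-BARRED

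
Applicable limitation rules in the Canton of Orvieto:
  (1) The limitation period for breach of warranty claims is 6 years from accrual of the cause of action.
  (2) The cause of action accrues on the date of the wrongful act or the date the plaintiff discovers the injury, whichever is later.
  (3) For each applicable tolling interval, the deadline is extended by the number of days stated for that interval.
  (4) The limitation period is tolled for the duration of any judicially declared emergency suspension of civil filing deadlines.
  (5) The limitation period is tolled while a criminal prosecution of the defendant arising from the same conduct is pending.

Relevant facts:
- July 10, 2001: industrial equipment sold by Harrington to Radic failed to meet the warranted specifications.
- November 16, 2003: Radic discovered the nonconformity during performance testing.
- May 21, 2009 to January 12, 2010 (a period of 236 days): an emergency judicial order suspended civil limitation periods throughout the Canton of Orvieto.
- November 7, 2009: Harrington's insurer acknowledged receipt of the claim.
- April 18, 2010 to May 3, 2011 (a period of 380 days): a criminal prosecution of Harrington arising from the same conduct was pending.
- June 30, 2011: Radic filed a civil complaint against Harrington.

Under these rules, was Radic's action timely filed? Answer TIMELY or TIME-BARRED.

Taking the later of the act (July 10, 2001) and discovery (November 16, 2003), the claim accrued on November 16, 2003.
Adding the 6 years base period to November 16, 2003 gives a deadline of November 16, 2009, before any tolling.
The period was tolled for 236 days by the emergency suspension of filing deadlines (May 21, 2009 to January 12, 2010), pushing the deadline to July 10, 2010.
Because the pending criminal prosecution ran from April 18, 2010 to May 3, 2011, the deadline is extended by 380 days to July 25, 2011.
The other events in the timeline have no effect on the limitation period under the stated rules.
Radic filed on June 30, 2011, before the July 25, 2011 deadline, so the action is timely.

TIMELY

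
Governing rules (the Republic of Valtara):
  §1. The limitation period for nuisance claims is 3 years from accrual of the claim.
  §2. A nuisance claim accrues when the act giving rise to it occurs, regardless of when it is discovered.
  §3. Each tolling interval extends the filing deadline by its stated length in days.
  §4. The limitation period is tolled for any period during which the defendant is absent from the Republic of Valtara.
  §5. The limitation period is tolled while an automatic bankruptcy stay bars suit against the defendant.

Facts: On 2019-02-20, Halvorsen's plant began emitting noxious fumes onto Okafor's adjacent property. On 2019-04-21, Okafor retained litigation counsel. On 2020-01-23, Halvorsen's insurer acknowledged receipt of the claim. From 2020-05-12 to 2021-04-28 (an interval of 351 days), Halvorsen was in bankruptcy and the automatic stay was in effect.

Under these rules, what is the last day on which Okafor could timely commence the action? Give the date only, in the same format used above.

The limitation period began to run on 2019-02-20.
3 years from 2019-02-20 is 2022-02-20.
The period was tolled for 351 days by the automatic bankruptcy stay (2020-05-12 to 2021-04-28), pushing the deadline to 2023-02-06.
Nothing else in the chronology tolls or restarts the period.

2023-02-06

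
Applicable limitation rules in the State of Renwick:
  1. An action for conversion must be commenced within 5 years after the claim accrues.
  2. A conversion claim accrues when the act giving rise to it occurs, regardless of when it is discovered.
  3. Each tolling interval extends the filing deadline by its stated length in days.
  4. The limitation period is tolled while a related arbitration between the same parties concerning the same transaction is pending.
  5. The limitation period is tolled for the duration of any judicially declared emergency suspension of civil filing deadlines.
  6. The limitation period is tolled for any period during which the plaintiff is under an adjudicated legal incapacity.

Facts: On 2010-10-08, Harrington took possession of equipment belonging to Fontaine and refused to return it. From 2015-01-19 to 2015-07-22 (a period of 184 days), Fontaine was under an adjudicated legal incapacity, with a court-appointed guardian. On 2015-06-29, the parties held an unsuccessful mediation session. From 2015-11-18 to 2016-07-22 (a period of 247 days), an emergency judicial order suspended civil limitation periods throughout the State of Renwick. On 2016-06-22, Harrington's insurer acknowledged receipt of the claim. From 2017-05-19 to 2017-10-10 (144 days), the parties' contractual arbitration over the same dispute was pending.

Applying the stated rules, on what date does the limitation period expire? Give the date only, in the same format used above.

2016-12-12

The claim accrued on 2010-10-08, the date of the act.
Adding the 5 years base period to 2010-10-08 gives a deadline of 2015-10-08, before any tolling.
The period was tolled for 184 days by the plaintiff's legal incapacity (2015-01-19 to 2015-07-22), pushing the deadline to 2016-04-09.
The emergency suspension of filing deadlines from 2015-11-18 to 2016-07-22 tolled the period for 247 days, extending the deadline to 2016-12-12.
The pending related arbitration starting 2017-05-19 came too late — the period had run on 2016-12-12 — and so does not extend the deadline.
Nothing else in the chronology tolls or restarts the period.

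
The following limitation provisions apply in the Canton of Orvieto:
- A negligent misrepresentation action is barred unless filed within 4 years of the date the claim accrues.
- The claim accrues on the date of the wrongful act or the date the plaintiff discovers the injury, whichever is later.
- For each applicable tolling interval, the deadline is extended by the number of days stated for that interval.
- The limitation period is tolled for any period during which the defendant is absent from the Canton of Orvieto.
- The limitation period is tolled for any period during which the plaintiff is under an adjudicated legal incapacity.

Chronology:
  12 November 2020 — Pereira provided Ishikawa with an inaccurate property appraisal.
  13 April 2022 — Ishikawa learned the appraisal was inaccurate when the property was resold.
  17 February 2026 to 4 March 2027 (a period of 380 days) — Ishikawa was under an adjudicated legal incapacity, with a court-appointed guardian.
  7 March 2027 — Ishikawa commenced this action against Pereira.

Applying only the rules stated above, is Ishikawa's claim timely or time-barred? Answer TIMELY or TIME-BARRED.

The claim accrued on 13 April 2022 — the later of the 12 November 2020 act and the 13 April 2022 discovery.
The untolled deadline — 4 years after 13 April 2022 — is 13 April 2026.
The plaintiff's legal incapacity from 17 February 2026 to 4 March 2027 tolled the period for 380 days, extending the deadline to 28 April 2027.
Filing on 7 March 2027 beat the 28 April 2027 deadline — the action is timely.

TIMELY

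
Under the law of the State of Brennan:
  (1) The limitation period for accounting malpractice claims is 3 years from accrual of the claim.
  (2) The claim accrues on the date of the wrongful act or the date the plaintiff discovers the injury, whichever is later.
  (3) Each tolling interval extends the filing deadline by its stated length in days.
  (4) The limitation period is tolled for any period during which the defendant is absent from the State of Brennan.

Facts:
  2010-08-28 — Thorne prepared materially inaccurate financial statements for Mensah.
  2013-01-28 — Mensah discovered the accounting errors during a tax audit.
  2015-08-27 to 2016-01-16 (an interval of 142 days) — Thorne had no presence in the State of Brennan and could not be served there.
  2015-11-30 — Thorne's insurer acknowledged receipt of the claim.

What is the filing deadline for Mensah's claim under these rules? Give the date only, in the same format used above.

2016-06-18

Taking the later of the act (2010-08-28) and discovery (2013-01-28), the claim accrued on 2013-01-28.
The untolled deadline — 3 years after 2013-01-28 — is 2016-01-28.
The period was tolled for 142 days by the defendant's absence from the jurisdiction (2015-08-27 to 2016-01-16), pushing the deadline to 2016-06-18.
Nothing else in the chronology tolls or restarts the period.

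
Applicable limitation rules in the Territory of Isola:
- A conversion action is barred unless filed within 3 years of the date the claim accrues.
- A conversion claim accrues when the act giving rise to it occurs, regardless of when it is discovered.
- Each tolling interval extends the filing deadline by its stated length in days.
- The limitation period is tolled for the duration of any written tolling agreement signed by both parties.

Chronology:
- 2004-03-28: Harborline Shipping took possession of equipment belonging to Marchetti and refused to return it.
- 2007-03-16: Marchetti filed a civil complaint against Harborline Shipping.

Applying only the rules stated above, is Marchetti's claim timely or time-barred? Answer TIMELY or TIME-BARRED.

TIMELY

The claim accrued on 2004-03-28, the date of the act.
Adding the 3 years base period to 2004-03-28 gives a deadline of 2007-03-28, before any tolling.
Filing on 2007-03-16 beat the 2007-03-28 deadline — the action is timely.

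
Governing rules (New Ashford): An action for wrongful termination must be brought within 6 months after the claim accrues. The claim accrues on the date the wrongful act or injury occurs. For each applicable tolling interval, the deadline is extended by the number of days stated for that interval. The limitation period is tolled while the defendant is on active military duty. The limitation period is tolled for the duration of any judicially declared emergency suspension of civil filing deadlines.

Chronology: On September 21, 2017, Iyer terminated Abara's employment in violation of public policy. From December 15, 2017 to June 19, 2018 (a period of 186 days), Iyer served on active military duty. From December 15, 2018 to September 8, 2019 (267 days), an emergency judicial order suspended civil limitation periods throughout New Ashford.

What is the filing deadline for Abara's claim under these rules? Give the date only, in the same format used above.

The claim accrued on September 21, 2017, when the wrongful act occurred.
The untolled deadline — 6 months after September 21, 2017 — is March 21, 2018.
The defendant's active military service from December 15, 2017 to June 19, 2018 tolled the period for 186 days, extending the deadline to September 23, 2018.
The emergency suspension of filing deadlines from December 15, 2018 to September 8, 2019 began after the period had already run on September 23, 2018, so it has no tolling effect.

September 23, 2018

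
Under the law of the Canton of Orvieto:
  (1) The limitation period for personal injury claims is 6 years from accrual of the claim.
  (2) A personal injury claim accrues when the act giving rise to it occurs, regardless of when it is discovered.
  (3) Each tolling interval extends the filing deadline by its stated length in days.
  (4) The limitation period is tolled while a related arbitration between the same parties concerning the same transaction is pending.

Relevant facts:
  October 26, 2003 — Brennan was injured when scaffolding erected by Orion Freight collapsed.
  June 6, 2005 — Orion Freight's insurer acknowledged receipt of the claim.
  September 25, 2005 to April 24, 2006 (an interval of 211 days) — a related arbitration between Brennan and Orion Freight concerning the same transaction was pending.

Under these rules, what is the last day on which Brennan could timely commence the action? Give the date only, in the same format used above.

May 25, 2010

The limitation period began to run on October 26, 2003.
The untolled deadline — 6 years after October 26, 2003 — is October 26, 2009.
The pending related arbitration from September 25, 2005 to April 24, 2006 tolled the period for 211 days, extending the deadline to May 25, 2010.
The other events in the timeline have no effect on the limitation period under the stated rules.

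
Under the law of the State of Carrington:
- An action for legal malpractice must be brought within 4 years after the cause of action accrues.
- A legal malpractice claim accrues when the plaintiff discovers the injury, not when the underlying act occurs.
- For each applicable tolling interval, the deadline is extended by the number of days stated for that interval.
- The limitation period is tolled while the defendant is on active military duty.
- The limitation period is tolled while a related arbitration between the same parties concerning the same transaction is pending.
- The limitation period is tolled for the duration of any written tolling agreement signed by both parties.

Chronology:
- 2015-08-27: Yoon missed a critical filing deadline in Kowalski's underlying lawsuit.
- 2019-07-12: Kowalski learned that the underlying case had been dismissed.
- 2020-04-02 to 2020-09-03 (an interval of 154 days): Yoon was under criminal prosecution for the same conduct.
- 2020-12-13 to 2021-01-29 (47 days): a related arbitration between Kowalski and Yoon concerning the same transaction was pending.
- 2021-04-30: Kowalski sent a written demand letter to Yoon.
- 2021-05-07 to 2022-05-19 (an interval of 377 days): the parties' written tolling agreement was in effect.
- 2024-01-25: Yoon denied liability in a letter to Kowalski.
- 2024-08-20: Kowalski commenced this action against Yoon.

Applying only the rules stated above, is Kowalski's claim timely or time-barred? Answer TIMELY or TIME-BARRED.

TIMELY

The claim did not accrue until Kowalski discovered the injury on 2019-07-12; the 2015-08-27 act date does not start the clock under the stated rule.
Adding the 4 years base period to 2019-07-12 gives a deadline of 2023-07-12, before any tolling.
Because the pending related arbitration ran from 2020-12-13 to 2021-01-29, the deadline is extended by 47 days to 2023-08-28.
The written tolling agreement from 2021-05-07 to 2022-05-19 tolled the period for 377 days, extending the deadline to 2024-09-08.
No stated provision tolls the period for a criminal prosecution, so the interval from 2020-04-02 to 2020-09-03 has no effect on the deadline.
None of the other events listed affects the running of the period under the stated rules.
Kowalski filed on 2024-08-20, before the 2024-09-08 deadline, so the action is timely.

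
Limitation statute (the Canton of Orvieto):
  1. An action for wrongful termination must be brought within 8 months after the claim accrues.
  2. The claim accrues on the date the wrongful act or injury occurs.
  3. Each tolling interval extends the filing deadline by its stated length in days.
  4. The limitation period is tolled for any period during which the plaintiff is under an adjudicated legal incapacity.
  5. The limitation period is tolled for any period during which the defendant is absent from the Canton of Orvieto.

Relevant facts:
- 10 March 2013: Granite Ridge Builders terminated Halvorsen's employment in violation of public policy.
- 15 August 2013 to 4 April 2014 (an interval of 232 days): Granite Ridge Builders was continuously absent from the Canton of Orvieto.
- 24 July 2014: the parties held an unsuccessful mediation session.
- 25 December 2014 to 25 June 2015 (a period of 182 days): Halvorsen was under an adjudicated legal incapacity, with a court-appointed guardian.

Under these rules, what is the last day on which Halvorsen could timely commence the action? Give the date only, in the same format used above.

30 June 2014

The claim accrued on 10 March 2013, when the wrongful act occurred.
8 months from 10 March 2013 is 10 November 2013.
The period was tolled for 232 days by the defendant's absence from the jurisdiction (15 August 2013 to 4 April 2014), pushing the deadline to 30 June 2014.
The plaintiff's legal incapacity starting 25 December 2014 came too late — the period had run on 30 June 2014 — and so does not extend the deadline.
None of the other events listed affects the running of the period under the stated rules.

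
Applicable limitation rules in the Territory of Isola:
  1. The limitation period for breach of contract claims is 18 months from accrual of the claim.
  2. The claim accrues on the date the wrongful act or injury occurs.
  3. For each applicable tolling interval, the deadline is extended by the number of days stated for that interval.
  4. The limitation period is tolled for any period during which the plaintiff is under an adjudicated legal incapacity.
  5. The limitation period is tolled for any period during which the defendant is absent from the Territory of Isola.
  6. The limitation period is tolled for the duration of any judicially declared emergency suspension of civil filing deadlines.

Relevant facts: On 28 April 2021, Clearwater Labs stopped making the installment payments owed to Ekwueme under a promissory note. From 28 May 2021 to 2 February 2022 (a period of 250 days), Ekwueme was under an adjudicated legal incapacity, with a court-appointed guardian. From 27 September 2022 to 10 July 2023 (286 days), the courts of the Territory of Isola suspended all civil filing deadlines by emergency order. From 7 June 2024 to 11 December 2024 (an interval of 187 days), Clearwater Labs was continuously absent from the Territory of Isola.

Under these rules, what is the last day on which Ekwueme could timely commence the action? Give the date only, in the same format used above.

16 April 2024

The claim accrued on 28 April 2021, the date of the act.
18 months from 28 April 2021 is 28 October 2022.
Because the plaintiff's legal incapacity ran from 28 May 2021 to 2 February 2022, the deadline is extended by 250 days to 5 July 2023.
Because the emergency suspension of filing deadlines ran from 27 September 2022 to 10 July 2023, the deadline is extended by 286 days to 16 April 2024.
By the time the defendant's absence from the jurisdiction began on 7 June 2024, the limitation period had already expired on 16 April 2024; that interval cannot revive it.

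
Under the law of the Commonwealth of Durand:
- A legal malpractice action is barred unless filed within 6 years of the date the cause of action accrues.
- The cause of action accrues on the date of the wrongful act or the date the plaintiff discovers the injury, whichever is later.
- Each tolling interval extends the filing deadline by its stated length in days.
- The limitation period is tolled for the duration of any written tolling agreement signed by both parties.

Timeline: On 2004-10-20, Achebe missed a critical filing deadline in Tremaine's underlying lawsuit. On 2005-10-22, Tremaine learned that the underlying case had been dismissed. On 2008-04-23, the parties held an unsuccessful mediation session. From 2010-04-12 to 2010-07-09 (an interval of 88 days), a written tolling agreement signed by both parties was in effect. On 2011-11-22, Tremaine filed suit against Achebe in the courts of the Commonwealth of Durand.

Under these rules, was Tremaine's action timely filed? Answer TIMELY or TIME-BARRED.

Taking the later of the act (2004-10-20) and discovery (2005-10-22), the claim accrued on 2005-10-22.
6 years from 2005-10-22 is 2011-10-22.
Because the written tolling agreement ran from 2010-04-12 to 2010-07-09, the deadline is extended by 88 days to 2012-01-18.
None of the other events listed affects the running of the period under the stated rules.
Filing on 2011-11-22 beat the 2012-01-18 deadline — the action is timely.

TIMELY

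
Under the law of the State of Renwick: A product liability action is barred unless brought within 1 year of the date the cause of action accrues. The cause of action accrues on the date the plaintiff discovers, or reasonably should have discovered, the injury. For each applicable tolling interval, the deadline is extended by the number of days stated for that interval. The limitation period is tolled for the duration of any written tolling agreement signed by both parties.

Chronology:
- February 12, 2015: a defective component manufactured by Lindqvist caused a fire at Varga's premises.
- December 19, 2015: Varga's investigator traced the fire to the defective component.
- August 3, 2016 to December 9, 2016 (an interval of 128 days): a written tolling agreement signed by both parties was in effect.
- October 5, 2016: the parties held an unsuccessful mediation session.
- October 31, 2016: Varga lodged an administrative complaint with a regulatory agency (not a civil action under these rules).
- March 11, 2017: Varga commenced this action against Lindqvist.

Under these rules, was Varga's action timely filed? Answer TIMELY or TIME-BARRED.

Accrual is tied to discovery, so the period began on December 19, 2015 rather than on February 12, 2015 when the act occurred.
Adding the 1 year base period to December 19, 2015 gives a deadline of December 19, 2016, before any tolling.
The period was tolled for 128 days by the written tolling agreement (August 3, 2016 to December 9, 2016), pushing the deadline to April 26, 2017.
The other events in the timeline have no effect on the limitation period under the stated rules.
Filing on March 11, 2017 beat the April 26, 2017 deadline — the action is timely.

TIMELY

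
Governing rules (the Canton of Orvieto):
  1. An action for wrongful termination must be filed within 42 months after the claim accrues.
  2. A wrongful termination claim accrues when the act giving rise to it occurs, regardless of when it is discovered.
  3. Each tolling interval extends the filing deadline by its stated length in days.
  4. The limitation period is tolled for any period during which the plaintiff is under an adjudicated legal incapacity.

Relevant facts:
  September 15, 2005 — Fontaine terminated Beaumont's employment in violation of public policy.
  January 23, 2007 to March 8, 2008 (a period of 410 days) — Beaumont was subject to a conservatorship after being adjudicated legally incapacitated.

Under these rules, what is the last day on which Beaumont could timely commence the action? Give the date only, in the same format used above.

April 29, 2010

The limitation period began to run on September 15, 2005.
Adding the 42 months base period to September 15, 2005 gives a deadline of March 15, 2009, before any tolling.
Because the plaintiff's legal incapacity ran from January 23, 2007 to March 8, 2008, the deadline is extended by 410 days to April 29, 2010.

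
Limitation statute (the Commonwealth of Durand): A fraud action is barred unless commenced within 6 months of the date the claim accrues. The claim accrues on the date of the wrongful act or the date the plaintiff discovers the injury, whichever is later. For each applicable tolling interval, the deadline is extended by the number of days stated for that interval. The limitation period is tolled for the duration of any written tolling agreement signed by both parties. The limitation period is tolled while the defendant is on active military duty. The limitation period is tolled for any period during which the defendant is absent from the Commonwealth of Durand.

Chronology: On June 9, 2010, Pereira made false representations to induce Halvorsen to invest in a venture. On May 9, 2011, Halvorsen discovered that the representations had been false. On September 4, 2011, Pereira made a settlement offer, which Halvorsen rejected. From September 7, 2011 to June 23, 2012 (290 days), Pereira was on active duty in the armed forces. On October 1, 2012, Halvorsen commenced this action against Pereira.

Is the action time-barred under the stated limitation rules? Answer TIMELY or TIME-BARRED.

Taking the later of the act (June 9, 2010) and discovery (May 9, 2011), the claim accrued on May 9, 2011.
Adding the 6 months base period to May 9, 2011 gives a deadline of November 9, 2011, before any tolling.
The period was tolled for 290 days by the defendant's active military service (September 7, 2011 to June 23, 2012), pushing the deadline to August 25, 2012.
The other events in the timeline have no effect on the limitation period under the stated rules.
Halvorsen filed on October 1, 2012, after the August 25, 2012 deadline, so the action is time-barred.

TIME-BARRED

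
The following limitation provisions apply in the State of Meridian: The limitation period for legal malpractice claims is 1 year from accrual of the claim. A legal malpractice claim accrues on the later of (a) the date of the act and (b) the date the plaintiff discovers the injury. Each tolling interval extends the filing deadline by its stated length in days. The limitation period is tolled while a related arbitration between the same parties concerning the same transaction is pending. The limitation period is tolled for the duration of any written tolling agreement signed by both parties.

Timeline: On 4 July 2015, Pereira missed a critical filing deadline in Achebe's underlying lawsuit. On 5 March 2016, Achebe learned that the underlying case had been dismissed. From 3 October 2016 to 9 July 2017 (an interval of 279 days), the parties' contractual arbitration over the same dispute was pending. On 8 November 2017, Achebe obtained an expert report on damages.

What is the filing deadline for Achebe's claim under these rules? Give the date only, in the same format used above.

Because discovery on 5 March 2016 post-dates the 4 July 2015 act, accrual under the later-of rule falls on 5 March 2016.
Adding the 1 year base period to 5 March 2016 gives a deadline of 5 March 2017, before any tolling.
Because the pending related arbitration ran from 3 October 2016 to 9 July 2017, the deadline is extended by 279 days to 9 December 2017.
The other events in the timeline have no effect on the limitation period under the stated rules.

9 December 2017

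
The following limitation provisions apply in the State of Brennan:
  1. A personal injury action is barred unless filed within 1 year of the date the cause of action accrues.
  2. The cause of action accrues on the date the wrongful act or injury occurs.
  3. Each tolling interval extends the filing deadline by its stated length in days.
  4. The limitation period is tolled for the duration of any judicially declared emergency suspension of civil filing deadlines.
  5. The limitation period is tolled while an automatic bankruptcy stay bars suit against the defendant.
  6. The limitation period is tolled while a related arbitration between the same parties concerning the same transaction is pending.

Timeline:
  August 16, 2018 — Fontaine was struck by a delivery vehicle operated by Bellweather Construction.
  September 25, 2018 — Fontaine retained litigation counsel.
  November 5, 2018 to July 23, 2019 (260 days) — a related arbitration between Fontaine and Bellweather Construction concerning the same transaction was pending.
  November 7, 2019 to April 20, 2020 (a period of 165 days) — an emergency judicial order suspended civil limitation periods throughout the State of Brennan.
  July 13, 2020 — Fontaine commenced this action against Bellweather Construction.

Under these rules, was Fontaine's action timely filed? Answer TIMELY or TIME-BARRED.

The claim accrued on August 16, 2018, when the wrongful act occurred.
Adding the 1 year base period to August 16, 2018 gives a deadline of August 16, 2019, before any tolling.
Because the pending related arbitration ran from November 5, 2018 to July 23, 2019, the deadline is extended by 260 days to May 2, 2020.
The period was tolled for 165 days by the emergency suspension of filing deadlines (November 7, 2019 to April 20, 2020), pushing the deadline to October 14, 2020.
Nothing else in the chronology tolls or restarts the period.
Filing on July 13, 2020 beat the October 14, 2020 deadline — the action is timely.

TIMELY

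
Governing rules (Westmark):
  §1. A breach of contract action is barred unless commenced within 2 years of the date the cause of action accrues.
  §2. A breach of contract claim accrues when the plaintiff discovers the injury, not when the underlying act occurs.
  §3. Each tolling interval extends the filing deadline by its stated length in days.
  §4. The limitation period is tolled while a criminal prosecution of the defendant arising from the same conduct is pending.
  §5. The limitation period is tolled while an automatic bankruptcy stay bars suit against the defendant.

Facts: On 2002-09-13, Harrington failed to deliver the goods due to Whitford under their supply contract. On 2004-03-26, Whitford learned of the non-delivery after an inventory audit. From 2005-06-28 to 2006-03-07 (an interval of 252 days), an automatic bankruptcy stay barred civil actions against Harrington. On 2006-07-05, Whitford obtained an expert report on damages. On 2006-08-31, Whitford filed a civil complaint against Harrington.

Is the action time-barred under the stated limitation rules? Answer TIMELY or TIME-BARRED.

TIMELY

The claim did not accrue until Whitford discovered the injury on 2004-03-26; the 2002-09-13 act date does not start the clock under the stated rule.
2 years from 2004-03-26 is 2006-03-26.
Because the automatic bankruptcy stay ran from 2005-06-28 to 2006-03-07, the deadline is extended by 252 days to 2006-12-03.
None of the other events listed affects the running of the period under the stated rules.
Whitford filed on 2006-08-31, before the 2006-12-03 deadline, so the action is timely.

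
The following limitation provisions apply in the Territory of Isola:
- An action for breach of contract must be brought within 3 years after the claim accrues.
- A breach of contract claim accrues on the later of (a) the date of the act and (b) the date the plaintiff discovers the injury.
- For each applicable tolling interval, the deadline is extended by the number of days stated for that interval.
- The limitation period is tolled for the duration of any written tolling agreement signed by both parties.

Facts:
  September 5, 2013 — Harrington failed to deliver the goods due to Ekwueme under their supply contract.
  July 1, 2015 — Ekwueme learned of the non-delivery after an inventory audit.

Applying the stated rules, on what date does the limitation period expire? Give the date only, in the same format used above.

July 1, 2018

The claim accrued on July 1, 2015 — the later of the September 5, 2013 act and the July 1, 2015 discovery.
Adding the 3 years base period to July 1, 2015 gives a deadline of July 1, 2018, before any tolling.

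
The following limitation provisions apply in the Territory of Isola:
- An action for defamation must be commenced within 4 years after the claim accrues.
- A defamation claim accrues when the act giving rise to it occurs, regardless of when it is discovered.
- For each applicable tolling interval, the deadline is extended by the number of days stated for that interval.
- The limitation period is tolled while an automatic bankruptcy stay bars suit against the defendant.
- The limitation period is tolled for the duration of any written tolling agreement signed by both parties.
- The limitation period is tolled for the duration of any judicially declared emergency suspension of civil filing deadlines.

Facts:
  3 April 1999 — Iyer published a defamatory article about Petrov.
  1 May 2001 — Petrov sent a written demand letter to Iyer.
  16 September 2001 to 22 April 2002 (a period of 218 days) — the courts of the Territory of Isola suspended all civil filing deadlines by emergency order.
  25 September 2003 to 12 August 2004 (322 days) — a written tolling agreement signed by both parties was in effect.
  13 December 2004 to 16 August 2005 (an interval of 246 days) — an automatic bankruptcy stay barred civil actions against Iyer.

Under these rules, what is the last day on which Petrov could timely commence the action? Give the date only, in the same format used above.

24 September 2004

The limitation period began to run on 3 April 1999.
Adding the 4 years base period to 3 April 1999 gives a deadline of 3 April 2003, before any tolling.
The emergency suspension of filing deadlines from 16 September 2001 to 22 April 2002 tolled the period for 218 days, extending the deadline to 7 November 2003.
The period was tolled for 322 days by the written tolling agreement (25 September 2003 to 12 August 2004), pushing the deadline to 24 September 2004.
By the time the automatic bankruptcy stay began on 13 December 2004, the limitation period had already expired on 24 September 2004; that interval cannot revive it.
None of the other events listed affects the running of the period under the stated rules.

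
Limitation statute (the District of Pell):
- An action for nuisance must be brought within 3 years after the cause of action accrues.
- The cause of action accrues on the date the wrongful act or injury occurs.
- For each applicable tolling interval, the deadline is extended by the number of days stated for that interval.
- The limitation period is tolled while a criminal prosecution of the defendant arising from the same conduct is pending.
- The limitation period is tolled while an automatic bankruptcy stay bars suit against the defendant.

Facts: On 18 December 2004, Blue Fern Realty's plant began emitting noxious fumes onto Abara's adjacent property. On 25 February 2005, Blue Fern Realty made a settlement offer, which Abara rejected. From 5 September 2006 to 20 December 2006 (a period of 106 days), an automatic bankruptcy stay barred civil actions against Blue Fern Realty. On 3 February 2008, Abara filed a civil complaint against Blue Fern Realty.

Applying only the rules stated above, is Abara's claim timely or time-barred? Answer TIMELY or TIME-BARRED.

TIMELY

The claim accrued on 18 December 2004, when the wrongful act occurred.
The untolled deadline — 3 years after 18 December 2004 — is 18 December 2007.
The automatic bankruptcy stay from 5 September 2006 to 20 December 2006 tolled the period for 106 days, extending the deadline to 2 April 2008.
The other events in the timeline have no effect on the limitation period under the stated rules.
The 3 February 2008 filing precedes the 2 April 2008 deadline; the claim is timely.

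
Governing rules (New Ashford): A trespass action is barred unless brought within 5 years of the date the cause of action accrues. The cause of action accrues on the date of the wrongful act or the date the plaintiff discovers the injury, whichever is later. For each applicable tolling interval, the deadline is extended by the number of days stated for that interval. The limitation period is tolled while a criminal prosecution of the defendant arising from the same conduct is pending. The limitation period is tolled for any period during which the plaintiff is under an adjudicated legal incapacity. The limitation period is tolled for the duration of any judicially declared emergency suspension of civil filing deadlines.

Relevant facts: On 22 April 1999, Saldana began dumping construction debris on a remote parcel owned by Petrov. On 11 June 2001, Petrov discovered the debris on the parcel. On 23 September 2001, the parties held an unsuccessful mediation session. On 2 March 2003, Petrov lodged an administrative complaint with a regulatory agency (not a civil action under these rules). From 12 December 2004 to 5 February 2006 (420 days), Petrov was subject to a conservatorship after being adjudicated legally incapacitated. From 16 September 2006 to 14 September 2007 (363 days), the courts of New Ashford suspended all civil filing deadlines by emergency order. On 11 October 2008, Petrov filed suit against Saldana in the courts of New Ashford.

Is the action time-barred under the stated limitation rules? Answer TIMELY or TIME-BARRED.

TIME-BARRED

The claim accrued on 11 June 2001 — the later of the 22 April 1999 act and the 11 June 2001 discovery.
5 years from 11 June 2001 is 11 June 2006.
The plaintiff's legal incapacity from 12 December 2004 to 5 February 2006 tolled the period for 420 days, extending the deadline to 5 August 2007.
The emergency suspension of filing deadlines from 16 September 2006 to 14 September 2007 tolled the period for 363 days, extending the deadline to 2 August 2008.
The other events in the timeline have no effect on the limitation period under the stated rules.
Filing on 11 October 2008 missed the 2 August 2008 deadline — the action is time-barred.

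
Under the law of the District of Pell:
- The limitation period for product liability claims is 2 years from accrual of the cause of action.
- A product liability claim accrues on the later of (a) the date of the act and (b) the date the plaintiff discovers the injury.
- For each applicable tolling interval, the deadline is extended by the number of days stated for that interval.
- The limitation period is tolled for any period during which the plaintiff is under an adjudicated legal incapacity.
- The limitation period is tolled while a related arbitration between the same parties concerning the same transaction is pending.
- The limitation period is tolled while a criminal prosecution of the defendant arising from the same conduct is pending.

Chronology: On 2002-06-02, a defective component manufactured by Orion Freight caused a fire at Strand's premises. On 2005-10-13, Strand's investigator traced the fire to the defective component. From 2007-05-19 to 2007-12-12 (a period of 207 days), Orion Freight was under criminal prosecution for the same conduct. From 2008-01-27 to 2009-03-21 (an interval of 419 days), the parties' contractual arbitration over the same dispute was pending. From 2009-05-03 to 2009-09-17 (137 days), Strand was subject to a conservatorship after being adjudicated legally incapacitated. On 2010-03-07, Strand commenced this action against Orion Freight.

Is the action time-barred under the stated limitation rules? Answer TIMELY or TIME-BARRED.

Because discovery on 2005-10-13 post-dates the 2002-06-02 act, accrual under the later-of rule falls on 2005-10-13.
The untolled deadline — 2 years after 2005-10-13 — is 2007-10-13.
Because the pending criminal prosecution ran from 2007-05-19 to 2007-12-12, the deadline is extended by 207 days to 2008-05-07.
Because the pending related arbitration ran from 2008-01-27 to 2009-03-21, the deadline is extended by 419 days to 2009-06-30.
The period was tolled for 137 days by the plaintiff's legal incapacity (2009-05-03 to 2009-09-17), pushing the deadline to 2009-11-14.
The 2010-03-07 filing falls after the 2009-11-14 deadline; the claim is time-barred.

TIME-BARRED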